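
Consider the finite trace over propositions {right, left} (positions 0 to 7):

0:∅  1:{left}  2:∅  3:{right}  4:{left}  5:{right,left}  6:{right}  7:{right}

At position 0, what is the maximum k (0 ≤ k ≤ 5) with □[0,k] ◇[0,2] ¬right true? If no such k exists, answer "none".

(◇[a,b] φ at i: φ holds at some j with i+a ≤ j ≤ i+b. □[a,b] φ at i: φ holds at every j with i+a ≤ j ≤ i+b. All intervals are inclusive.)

4

◇[0,2] ¬right must hold from j=0 onward; find where it first fails.
  j=0: holds
  j=1: holds
  j=2: holds
  j=3: holds
  j=4: holds
  j=5: fails
Holds on [0,4], so largest k = 4.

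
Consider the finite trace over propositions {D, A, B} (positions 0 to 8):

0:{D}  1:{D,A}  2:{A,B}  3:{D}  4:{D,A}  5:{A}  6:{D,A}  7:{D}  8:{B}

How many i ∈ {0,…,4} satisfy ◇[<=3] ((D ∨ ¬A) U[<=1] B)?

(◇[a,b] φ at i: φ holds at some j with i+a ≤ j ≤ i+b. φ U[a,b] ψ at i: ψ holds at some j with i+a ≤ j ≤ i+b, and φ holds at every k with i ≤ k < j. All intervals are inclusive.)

Evaluate at each i in [0,4]:
  i=0: ✓ (witness j=1)
  i=1: ✓ (witness j=1)
  i=2: ✓ (witness j=2)
  i=3: ✗ (none in [3,6])
  i=4: ✓ (witness j=7)
Positions where it holds: {0, 1, 2, 4} → 4.

4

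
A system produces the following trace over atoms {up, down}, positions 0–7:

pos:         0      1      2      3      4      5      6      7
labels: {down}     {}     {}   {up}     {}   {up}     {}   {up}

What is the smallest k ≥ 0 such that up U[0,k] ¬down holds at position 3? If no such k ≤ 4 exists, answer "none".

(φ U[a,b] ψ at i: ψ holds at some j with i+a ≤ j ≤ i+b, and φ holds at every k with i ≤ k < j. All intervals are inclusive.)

0

Need earliest j ≥ 3 with ¬down, and up at every k in [3,j-1].
  j=3: rhs holds (empty prefix). k = 0.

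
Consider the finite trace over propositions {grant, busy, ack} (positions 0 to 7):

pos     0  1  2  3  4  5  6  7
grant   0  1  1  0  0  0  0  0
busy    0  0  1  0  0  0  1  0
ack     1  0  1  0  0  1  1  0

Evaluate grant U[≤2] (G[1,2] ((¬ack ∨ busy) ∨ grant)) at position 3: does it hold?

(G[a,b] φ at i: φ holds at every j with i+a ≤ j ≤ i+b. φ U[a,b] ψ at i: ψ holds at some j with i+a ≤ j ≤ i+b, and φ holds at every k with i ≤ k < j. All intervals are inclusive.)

Need some j in [3,5] with G[1,2] ((¬ack ∨ busy) ∨ grant), and grant at every k in [3,j-1].
  j=3: G[1,2] ((¬ack ∨ busy) ∨ grant) — fails at 5.
  j=4: G[1,2] ((¬ack ∨ busy) ∨ grant) — fails at 5.
  j=5: G[1,2] ((¬ack ∨ busy) ∨ grant) holds, but grant fails at k=3 → not this j.
No j in the window works → until fails.

No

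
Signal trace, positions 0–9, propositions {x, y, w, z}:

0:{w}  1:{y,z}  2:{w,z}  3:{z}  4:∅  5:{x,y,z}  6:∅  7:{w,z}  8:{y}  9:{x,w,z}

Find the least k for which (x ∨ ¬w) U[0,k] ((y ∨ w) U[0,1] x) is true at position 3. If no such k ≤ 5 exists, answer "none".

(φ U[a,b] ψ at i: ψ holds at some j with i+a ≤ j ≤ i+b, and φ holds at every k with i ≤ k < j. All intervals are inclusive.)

2

Need earliest j ≥ 3 with ((y ∨ w) U[0,1] x), and (x ∨ ¬w) at every k in [3,j-1].
  j=3: rhs fails.
  j=4: rhs fails.
  j=5: rhs holds; lhs holds on [3,4]. k = 2.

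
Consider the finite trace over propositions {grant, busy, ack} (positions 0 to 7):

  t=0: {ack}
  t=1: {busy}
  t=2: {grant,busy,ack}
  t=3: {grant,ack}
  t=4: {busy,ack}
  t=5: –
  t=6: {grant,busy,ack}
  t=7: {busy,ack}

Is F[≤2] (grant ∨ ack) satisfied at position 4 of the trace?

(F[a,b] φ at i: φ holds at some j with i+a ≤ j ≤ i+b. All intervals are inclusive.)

Check (grant ∨ ack) at each j in [4,6]:
  j=4: true
  j=5: false
  j=6: true
Found at j=4 → formula holds.

Holds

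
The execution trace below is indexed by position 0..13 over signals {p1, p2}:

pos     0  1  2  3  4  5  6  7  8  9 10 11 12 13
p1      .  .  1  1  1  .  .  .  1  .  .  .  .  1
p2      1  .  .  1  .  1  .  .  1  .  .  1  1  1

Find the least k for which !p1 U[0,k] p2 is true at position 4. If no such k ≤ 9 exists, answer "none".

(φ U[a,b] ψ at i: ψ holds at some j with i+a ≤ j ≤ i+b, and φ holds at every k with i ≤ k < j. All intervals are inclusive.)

Need earliest j ≥ 4 with p2, and !p1 at every k in [4,j-1].
  j=4: rhs fails.
  j=5: rhs holds but lhs fails at k=4.
  j=6: rhs fails.
  j=7: rhs fails.
  j=8: rhs holds but lhs fails at k=4.
  j=9: rhs fails.
  j=10: rhs fails.
  j=11: rhs holds but lhs fails at k=4.
  j=12: rhs holds but lhs fails at k=4.
  j=13: rhs holds but lhs fails at k=4.
No witness within the range → none.

none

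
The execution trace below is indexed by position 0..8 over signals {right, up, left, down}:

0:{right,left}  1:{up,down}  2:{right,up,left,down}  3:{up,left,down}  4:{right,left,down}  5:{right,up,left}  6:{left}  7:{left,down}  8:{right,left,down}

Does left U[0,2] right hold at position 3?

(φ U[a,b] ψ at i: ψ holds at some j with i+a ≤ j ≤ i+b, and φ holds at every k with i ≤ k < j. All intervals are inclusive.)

Need some j in [3,5] with right, and left at every k in [3,j-1].
  j=3: right false.
  j=4: right holds; left holds at every k in [3,3] → satisfied.

Yes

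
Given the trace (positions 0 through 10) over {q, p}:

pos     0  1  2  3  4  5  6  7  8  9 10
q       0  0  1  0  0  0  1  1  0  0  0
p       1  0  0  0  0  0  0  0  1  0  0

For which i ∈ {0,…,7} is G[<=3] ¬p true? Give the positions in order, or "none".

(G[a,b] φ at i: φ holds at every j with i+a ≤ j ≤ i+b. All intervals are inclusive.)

1, 2, 3, 4

Evaluate at each i in [0,7]:
  i=0: ✗ (fails at j=0)
  i=1: ✓ (all of [1,4])
  i=2: ✓ (all of [2,5])
  i=3: ✓ (all of [3,6])
  i=4: ✓ (all of [4,7])
  i=5: ✗ (fails at j=8)
  i=6: ✗ (fails at j=8)
  i=7: ✗ (fails at j=8)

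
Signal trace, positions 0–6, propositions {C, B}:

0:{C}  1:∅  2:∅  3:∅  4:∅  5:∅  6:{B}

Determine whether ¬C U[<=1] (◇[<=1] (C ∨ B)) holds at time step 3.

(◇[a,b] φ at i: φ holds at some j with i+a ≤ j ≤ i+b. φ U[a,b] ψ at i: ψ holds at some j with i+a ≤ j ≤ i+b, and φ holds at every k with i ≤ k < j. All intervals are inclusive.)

Does not hold

Need some j in [3,4] with ◇[<=1] (C ∨ B), and ¬C at every k in [3,j-1].
  j=3: ◇[<=1] (C ∨ B) — fails (none in [3,4]).
  j=4: ◇[<=1] (C ∨ B) — fails (none in [4,5]).
No j in the window works → until fails.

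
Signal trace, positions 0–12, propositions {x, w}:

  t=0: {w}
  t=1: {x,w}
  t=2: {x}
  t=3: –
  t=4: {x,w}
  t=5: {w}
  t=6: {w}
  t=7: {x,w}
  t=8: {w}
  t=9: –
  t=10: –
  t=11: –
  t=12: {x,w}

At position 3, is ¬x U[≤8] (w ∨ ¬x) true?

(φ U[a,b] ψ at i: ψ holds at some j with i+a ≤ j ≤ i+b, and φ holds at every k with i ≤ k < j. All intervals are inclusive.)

True

Need some j in [3,11] with (w ∨ ¬x), and ¬x at every k in [3,j-1].
  j=3: (w ∨ ¬x) holds; no prefix to check → satisfied.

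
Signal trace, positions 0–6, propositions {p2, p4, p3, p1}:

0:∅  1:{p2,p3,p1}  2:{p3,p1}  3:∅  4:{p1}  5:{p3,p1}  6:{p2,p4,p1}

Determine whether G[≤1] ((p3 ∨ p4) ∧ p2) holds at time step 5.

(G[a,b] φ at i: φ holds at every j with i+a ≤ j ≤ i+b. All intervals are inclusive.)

Does not hold

Check ((p3 ∨ p4) ∧ p2) at every j in [5,6]:
  j=5: false
  j=6: true
Fails at j=5 → formula fails.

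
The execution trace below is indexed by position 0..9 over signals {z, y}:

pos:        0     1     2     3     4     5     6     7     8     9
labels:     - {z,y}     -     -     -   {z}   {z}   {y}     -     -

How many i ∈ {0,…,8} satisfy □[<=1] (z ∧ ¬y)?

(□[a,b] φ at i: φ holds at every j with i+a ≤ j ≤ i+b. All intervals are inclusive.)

Evaluate at each i in [0,8]:
  i=0: ✗ (fails at j=0)
  i=1: ✗ (fails at j=1)
  i=2: ✗ (fails at j=2)
  i=3: ✗ (fails at j=3)
  i=4: ✗ (fails at j=4)
  i=5: ✓ (all of [5,6])
  i=6: ✗ (fails at j=7)
  i=7: ✗ (fails at j=7)
  i=8: ✗ (fails at j=8)
Positions where it holds: {5} → 1.

1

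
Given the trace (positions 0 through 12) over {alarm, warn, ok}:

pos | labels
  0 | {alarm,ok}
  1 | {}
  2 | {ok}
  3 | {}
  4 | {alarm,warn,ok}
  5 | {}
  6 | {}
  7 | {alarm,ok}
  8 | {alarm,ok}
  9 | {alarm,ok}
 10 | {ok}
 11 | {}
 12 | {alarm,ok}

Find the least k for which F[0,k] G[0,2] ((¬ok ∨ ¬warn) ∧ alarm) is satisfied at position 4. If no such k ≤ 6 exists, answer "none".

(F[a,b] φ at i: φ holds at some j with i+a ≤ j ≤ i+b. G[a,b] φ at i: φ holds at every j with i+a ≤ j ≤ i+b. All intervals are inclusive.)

3

Scan j = 4,5,… for G[0,2] ((¬ok ∨ ¬warn) ∧ alarm):
  j=4: fails
  j=5: fails
  j=6: fails
  j=7: holds
First hit at j=7, so smallest k = 7-4 = 3.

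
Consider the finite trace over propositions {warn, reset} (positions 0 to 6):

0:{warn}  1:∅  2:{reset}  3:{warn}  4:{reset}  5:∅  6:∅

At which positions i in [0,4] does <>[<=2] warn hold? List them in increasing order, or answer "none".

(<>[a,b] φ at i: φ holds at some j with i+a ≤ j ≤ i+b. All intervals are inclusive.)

0, 1, 2, 3

Evaluate at each i in [0,4]:
  i=0: ✓ (witness j=0)
  i=1: ✓ (witness j=3)
  i=2: ✓ (witness j=3)
  i=3: ✓ (witness j=3)
  i=4: ✗ (none in [4,6])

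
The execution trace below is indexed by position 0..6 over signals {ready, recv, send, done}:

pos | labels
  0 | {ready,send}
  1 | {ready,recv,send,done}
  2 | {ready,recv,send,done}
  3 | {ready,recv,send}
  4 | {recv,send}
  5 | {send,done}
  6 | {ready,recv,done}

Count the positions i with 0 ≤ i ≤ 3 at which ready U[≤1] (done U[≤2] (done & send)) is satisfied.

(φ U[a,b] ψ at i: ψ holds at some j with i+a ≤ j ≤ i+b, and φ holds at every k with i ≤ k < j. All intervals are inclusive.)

3

Evaluate at each i in [0,3]:
  i=0: ✓ (rhs at j=1; lhs holds on [0,0])
  i=1: ✓ (rhs at j=1)
  i=2: ✓ (rhs at j=2)
  i=3: ✗ (no rhs in [3,4])
Positions where it holds: {0, 1, 2} → 3.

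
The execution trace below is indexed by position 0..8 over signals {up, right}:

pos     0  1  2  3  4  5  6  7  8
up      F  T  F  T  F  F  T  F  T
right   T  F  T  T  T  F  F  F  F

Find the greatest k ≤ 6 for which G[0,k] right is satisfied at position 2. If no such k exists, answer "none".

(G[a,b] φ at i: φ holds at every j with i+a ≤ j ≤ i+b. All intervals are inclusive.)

right must hold from j=2 onward; find where it first fails.
  j=2: holds
  j=3: holds
  j=4: holds
  j=5: fails
Holds on [2,4], so largest k = 2.

2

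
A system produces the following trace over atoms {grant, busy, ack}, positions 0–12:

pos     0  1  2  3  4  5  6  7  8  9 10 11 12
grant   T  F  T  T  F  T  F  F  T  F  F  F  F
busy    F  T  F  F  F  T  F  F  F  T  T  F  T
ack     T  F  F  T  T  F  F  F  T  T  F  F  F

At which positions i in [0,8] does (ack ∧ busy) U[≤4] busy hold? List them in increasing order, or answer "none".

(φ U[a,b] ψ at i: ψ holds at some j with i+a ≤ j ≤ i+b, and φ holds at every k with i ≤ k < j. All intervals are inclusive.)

Evaluate at each i in [0,8]:
  i=0: ✗ (lhs fails at k=0 before rhs at j=1)
  i=1: ✓ (rhs at j=1)
  i=2: ✗ (lhs fails at k=2 before rhs at j=5)
  i=3: ✗ (lhs fails at k=3 before rhs at j=5)
  i=4: ✗ (lhs fails at k=4 before rhs at j=5)
  i=5: ✓ (rhs at j=5)
  i=6: ✗ (lhs fails at k=6 before rhs at j=9)
  i=7: ✗ (lhs fails at k=7 before rhs at j=9)
  i=8: ✗ (lhs fails at k=8 before rhs at j=9)

1, 5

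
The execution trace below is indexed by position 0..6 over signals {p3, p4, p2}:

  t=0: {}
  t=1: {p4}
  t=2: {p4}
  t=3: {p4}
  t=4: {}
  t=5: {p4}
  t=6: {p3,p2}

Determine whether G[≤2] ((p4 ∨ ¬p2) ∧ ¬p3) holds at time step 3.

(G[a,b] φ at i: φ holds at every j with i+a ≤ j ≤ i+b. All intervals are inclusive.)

Holds

Check ((p4 ∨ ¬p2) ∧ ¬p3) at every j in [3,5]:
  j=3: true
  j=4: true
  j=5: true
All positions satisfy it → formula holds.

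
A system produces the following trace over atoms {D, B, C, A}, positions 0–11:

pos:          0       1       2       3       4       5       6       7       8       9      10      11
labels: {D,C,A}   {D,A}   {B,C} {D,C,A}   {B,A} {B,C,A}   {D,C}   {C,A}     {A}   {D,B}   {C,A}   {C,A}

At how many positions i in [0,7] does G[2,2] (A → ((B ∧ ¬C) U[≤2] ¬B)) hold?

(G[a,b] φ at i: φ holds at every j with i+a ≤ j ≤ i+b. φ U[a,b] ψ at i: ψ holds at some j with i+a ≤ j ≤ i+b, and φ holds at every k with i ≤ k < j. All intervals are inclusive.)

Evaluate at each i in [0,7]:
  i=0: ✓ (all of [2,2])
  i=1: ✓ (all of [3,3])
  i=2: ✗ (fails at j=4)
  i=3: ✗ (fails at j=5)
  i=4: ✓ (all of [6,6])
  i=5: ✓ (all of [7,7])
  i=6: ✓ (all of [8,8])
  i=7: ✓ (all of [9,9])
Positions where it holds: {0, 1, 4, 5, 6, 7} → 6.

6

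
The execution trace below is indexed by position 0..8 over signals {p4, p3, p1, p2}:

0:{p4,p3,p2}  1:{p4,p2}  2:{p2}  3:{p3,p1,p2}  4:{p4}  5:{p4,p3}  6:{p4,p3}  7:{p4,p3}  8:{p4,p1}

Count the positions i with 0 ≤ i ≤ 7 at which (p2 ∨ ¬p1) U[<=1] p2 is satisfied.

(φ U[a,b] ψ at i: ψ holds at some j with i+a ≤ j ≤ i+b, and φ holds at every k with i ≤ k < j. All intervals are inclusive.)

4

Evaluate at each i in [0,7]:
  i=0: ✓ (rhs at j=0)
  i=1: ✓ (rhs at j=1)
  i=2: ✓ (rhs at j=2)
  i=3: ✓ (rhs at j=3)
  i=4: ✗ (no rhs in [4,5])
  i=5: ✗ (no rhs in [5,6])
  i=6: ✗ (no rhs in [6,7])
  i=7: ✗ (no rhs in [7,8])
Positions where it holds: {0, 1, 2, 3} → 4.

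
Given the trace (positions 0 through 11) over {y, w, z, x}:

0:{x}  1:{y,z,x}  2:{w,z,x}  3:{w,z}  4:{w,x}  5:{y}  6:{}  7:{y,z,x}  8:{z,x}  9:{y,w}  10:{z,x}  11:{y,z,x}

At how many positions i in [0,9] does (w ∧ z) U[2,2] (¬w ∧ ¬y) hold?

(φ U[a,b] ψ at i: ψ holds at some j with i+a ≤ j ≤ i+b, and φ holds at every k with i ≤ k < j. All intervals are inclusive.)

0

Evaluate at each i in [0,9]:
  i=0: ✗ (no rhs in [2,2])
  i=1: ✗ (no rhs in [3,3])
  i=2: ✗ (no rhs in [4,4])
  i=3: ✗ (no rhs in [5,5])
  i=4: ✗ (lhs fails at k=4 before rhs at j=6)
  i=5: ✗ (no rhs in [7,7])
  i=6: ✗ (lhs fails at k=6 before rhs at j=8)
  i=7: ✗ (no rhs in [9,9])
  i=8: ✗ (lhs fails at k=8 before rhs at j=10)
  i=9: ✗ (no rhs in [11,11])
Positions where it holds: {} → 0.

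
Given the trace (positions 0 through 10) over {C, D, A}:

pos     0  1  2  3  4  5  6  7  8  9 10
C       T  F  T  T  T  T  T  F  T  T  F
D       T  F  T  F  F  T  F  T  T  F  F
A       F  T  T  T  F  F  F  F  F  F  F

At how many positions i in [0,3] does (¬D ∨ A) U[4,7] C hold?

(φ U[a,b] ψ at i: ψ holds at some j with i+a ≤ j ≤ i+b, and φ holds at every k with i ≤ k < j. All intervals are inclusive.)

1

Evaluate at each i in [0,3]:
  i=0: ✗ (lhs fails at k=0 before rhs at j=4)
  i=1: ✓ (rhs at j=5; lhs holds on [1,4])
  i=2: ✗ (lhs fails at k=5 before rhs at j=6)
  i=3: ✗ (lhs fails at k=5 before rhs at j=8)
Positions where it holds: {1} → 1.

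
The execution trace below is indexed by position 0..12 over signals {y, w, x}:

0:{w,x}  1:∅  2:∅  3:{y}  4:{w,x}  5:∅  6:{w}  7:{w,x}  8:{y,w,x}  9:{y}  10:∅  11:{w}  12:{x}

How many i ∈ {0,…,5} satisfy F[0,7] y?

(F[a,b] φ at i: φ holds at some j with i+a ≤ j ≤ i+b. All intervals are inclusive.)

6

Evaluate at each i in [0,5]:
  i=0: ✓ (witness j=3)
  i=1: ✓ (witness j=3)
  i=2: ✓ (witness j=3)
  i=3: ✓ (witness j=3)
  i=4: ✓ (witness j=8)
  i=5: ✓ (witness j=8)
Positions where it holds: {0, 1, 2, 3, 4, 5} → 6.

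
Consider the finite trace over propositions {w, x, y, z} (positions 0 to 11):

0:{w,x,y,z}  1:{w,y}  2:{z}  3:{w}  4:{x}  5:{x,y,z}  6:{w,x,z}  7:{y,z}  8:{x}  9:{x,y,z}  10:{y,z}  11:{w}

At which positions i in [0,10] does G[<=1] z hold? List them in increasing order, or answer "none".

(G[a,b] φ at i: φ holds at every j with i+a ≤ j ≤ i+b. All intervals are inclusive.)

5, 6, 9

Evaluate at each i in [0,10]:
  i=0: ✗ (fails at j=1)
  i=1: ✗ (fails at j=1)
  i=2: ✗ (fails at j=3)
  i=3: ✗ (fails at j=3)
  i=4: ✗ (fails at j=4)
  i=5: ✓ (all of [5,6])
  i=6: ✓ (all of [6,7])
  i=7: ✗ (fails at j=8)
  i=8: ✗ (fails at j=8)
  i=9: ✓ (all of [9,10])
  i=10: ✗ (fails at j=11)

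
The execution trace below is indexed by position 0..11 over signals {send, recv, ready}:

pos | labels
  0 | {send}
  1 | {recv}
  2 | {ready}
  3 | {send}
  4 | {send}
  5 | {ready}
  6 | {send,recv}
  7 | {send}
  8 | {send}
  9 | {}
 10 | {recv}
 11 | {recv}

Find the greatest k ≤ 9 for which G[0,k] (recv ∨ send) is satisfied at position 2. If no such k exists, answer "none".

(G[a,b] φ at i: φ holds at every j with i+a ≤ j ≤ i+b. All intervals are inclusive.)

none

(recv ∨ send) must hold from j=2 onward; find where it first fails.
  j=2: fails → no k works.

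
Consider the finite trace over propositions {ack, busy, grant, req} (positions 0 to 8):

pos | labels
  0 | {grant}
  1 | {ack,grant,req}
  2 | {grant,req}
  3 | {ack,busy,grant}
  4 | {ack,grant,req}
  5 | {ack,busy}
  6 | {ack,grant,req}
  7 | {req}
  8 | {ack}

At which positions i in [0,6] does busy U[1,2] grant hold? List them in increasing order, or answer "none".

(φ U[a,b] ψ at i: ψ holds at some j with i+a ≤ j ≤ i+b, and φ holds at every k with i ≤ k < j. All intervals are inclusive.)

Evaluate at each i in [0,6]:
  i=0: ✗ (lhs fails at k=0 before rhs at j=1)
  i=1: ✗ (lhs fails at k=1 before rhs at j=2)
  i=2: ✗ (lhs fails at k=2 before rhs at j=3)
  i=3: ✓ (rhs at j=4; lhs holds on [3,3])
  i=4: ✗ (lhs fails at k=4 before rhs at j=6)
  i=5: ✓ (rhs at j=6; lhs holds on [5,5])
  i=6: ✗ (no rhs in [7,8])

3, 5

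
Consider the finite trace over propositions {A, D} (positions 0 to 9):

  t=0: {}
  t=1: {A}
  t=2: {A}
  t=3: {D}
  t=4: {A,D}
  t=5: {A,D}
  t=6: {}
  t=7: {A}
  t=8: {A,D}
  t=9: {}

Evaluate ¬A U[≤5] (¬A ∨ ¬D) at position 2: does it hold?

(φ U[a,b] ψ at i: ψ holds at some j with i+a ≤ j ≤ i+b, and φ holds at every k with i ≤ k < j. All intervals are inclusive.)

Need some j in [2,7] with (¬A ∨ ¬D), and ¬A at every k in [2,j-1].
  j=2: (¬A ∨ ¬D) holds; no prefix to check → satisfied.

Yes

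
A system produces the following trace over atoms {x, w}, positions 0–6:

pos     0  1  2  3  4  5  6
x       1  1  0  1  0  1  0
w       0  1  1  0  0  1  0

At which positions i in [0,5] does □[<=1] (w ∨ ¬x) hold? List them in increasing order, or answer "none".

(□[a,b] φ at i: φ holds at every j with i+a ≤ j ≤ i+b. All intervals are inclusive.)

1, 4, 5

Evaluate at each i in [0,5]:
  i=0: ✗ (fails at j=0)
  i=1: ✓ (all of [1,2])
  i=2: ✗ (fails at j=3)
  i=3: ✗ (fails at j=3)
  i=4: ✓ (all of [4,5])
  i=5: ✓ (all of [5,6])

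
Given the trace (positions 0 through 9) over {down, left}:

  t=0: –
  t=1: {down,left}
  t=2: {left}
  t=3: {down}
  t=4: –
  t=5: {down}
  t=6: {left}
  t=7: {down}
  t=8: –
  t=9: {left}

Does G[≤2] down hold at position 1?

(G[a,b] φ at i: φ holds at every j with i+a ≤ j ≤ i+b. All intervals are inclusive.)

Does not hold

Check down at every j in [1,3]:
  j=1: true
  j=2: false
  j=3: true
Fails at j=2 → formula fails.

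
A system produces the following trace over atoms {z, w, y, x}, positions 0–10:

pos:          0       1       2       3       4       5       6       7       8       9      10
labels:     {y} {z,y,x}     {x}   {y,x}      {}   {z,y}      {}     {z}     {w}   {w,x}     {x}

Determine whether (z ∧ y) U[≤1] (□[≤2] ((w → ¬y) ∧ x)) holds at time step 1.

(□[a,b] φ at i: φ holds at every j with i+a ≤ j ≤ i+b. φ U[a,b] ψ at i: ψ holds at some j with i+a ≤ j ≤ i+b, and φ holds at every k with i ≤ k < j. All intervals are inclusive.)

Yes

Need some j in [1,2] with □[≤2] ((w → ¬y) ∧ x), and (z ∧ y) at every k in [1,j-1].
  j=1: □[≤2] ((w → ¬y) ∧ x) holds; no prefix to check → satisfied.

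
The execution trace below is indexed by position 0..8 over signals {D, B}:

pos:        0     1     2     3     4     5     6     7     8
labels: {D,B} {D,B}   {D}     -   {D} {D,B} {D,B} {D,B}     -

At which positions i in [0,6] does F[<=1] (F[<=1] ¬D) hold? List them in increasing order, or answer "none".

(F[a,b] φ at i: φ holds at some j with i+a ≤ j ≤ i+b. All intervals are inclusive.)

1, 2, 3, 6

Evaluate at each i in [0,6]:
  i=0: ✗ (none in [0,1])
  i=1: ✓ (witness j=2)
  i=2: ✓ (witness j=2)
  i=3: ✓ (witness j=3)
  i=4: ✗ (none in [4,5])
  i=5: ✗ (none in [5,6])
  i=6: ✓ (witness j=7)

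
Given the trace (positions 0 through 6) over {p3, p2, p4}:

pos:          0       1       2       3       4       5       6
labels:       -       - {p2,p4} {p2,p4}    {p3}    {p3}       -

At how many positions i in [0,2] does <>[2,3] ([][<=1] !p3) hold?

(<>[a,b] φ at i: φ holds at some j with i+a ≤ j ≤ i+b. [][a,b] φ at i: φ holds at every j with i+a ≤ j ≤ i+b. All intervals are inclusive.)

Evaluate at each i in [0,2]:
  i=0: ✓ (witness j=2)
  i=1: ✗ (none in [3,4])
  i=2: ✗ (none in [4,5])
Positions where it holds: {0} → 1.

1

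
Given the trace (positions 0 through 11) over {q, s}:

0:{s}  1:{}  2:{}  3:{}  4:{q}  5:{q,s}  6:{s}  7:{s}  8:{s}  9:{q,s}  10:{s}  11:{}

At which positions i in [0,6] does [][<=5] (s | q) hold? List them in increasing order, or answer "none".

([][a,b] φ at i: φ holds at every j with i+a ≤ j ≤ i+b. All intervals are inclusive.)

Evaluate at each i in [0,6]:
  i=0: ✗ (fails at j=1)
  i=1: ✗ (fails at j=1)
  i=2: ✗ (fails at j=2)
  i=3: ✗ (fails at j=3)
  i=4: ✓ (all of [4,9])
  i=5: ✓ (all of [5,10])
  i=6: ✗ (fails at j=11)

4, 5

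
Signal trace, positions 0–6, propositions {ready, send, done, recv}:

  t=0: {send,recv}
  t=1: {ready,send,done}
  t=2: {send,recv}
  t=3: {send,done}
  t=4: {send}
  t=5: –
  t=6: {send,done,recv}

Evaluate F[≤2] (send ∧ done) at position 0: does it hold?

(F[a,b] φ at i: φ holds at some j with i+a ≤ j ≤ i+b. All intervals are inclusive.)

Yes

Check (send ∧ done) at each j in [0,2]:
  j=0: false
  j=1: true
  j=2: false
Found at j=1 → formula holds.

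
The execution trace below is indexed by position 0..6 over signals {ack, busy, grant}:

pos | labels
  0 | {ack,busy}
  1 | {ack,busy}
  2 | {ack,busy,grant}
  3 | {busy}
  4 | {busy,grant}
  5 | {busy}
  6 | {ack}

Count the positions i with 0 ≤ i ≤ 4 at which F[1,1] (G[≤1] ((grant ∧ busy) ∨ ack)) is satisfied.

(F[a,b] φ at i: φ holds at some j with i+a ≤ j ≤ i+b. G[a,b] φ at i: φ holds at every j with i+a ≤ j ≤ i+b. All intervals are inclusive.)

1

Evaluate at each i in [0,4]:
  i=0: ✓ (witness j=1)
  i=1: ✗ (none in [2,2])
  i=2: ✗ (none in [3,3])
  i=3: ✗ (none in [4,4])
  i=4: ✗ (none in [5,5])
Positions where it holds: {0} → 1.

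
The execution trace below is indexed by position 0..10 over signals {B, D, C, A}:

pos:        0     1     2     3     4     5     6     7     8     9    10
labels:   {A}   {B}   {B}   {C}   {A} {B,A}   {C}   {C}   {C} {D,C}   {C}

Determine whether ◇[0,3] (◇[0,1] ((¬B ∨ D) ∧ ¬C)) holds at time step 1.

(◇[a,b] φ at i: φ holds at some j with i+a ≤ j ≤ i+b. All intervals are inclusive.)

Check ◇[0,1] ((¬B ∨ D) ∧ ¬C) at each j in [1,4]:
  j=1: fails (none in [1,2])
  j=2: fails (none in [2,3])
  j=3: holds (witness at 4)
  j=4: holds (witness at 4)
Found at j=3 → formula holds.

Holds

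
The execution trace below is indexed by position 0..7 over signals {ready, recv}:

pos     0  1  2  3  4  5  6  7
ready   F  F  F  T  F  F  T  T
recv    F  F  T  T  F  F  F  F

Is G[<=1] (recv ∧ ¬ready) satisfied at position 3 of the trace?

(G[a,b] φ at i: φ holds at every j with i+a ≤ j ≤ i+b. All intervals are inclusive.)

Check (recv ∧ ¬ready) at every j in [3,4]:
  j=3: false
  j=4: false
Fails at j=3 → formula fails.

Does not hold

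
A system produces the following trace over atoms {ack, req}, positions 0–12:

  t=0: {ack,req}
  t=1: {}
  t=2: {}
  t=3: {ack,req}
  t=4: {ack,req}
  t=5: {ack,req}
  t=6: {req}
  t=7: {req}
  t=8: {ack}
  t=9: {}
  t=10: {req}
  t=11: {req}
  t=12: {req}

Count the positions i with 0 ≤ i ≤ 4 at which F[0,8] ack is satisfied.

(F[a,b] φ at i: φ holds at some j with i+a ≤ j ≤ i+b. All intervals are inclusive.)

5

Evaluate at each i in [0,4]:
  i=0: ✓ (witness j=0)
  i=1: ✓ (witness j=3)
  i=2: ✓ (witness j=3)
  i=3: ✓ (witness j=3)
  i=4: ✓ (witness j=4)
Positions where it holds: {0, 1, 2, 3, 4} → 5.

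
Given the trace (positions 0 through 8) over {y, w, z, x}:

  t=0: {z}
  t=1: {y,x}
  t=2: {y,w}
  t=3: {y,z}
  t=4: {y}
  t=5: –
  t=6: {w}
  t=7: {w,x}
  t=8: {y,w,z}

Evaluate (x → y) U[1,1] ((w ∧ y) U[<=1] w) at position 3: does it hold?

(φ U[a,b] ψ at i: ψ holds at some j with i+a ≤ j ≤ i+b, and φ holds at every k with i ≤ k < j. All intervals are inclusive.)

Need some j in [4,4] with ((w ∧ y) U[<=1] w), and (x → y) at every k in [3,j-1].
  j=4: ((w ∧ y) U[<=1] w) — fails.
No j in the window works → until fails.

No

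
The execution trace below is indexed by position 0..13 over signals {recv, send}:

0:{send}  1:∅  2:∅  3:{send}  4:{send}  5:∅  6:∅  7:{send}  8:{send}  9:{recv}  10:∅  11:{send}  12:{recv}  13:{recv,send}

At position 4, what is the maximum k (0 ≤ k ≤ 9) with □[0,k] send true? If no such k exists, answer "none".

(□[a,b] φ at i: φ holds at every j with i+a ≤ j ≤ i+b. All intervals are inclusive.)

send must hold from j=4 onward; find where it first fails.
  j=4: holds
  j=5: fails
Holds on [4,4], so largest k = 0.

0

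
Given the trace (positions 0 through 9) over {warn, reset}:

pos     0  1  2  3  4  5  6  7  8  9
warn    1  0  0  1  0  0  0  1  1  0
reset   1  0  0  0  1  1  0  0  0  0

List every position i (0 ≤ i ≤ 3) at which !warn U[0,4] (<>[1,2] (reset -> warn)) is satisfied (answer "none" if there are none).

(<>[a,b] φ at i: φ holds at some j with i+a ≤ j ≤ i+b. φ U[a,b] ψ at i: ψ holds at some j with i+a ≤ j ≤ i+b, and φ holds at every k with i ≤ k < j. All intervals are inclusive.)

0, 1, 2

Evaluate at each i in [0,3]:
  i=0: ✓ (rhs at j=0)
  i=1: ✓ (rhs at j=1)
  i=2: ✓ (rhs at j=2)
  i=3: ✗ (lhs fails at k=3 before rhs at j=4)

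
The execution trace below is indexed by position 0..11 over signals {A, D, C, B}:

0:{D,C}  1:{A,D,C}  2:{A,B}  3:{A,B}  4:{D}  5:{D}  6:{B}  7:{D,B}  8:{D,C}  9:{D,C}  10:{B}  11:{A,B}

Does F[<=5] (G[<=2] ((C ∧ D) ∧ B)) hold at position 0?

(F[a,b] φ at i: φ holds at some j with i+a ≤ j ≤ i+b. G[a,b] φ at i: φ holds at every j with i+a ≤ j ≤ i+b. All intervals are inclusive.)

False

Check G[<=2] ((C ∧ D) ∧ B) at each j in [0,5]:
  j=0: fails at 0
  j=1: fails at 1
  j=2: fails at 2
  j=3: fails at 3
  j=4: fails at 4
  j=5: fails at 5
No position in the window satisfies it → formula fails.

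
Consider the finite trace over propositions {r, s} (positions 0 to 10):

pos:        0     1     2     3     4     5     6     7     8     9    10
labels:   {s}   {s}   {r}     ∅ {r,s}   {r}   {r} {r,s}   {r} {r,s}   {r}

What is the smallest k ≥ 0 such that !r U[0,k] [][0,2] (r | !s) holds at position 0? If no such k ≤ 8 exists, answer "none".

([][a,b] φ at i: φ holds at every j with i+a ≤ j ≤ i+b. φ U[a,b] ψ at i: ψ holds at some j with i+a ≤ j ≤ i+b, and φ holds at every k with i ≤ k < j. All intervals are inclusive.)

Need earliest j ≥ 0 with [][0,2] (r | !s), and !r at every k in [0,j-1].
  j=0: rhs fails.
  j=1: rhs fails.
  j=2: rhs holds; lhs holds on [0,1]. k = 2.

2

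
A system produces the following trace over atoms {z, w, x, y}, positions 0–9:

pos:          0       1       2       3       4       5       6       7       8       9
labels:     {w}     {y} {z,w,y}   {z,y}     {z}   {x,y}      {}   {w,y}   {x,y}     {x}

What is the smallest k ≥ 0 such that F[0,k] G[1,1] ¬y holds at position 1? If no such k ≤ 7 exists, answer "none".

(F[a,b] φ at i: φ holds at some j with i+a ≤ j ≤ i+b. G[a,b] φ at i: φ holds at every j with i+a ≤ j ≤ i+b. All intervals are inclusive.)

2

Scan j = 1,2,… for G[1,1] ¬y:
  j=1: fails
  j=2: fails
  j=3: holds
First hit at j=3, so smallest k = 3-1 = 2.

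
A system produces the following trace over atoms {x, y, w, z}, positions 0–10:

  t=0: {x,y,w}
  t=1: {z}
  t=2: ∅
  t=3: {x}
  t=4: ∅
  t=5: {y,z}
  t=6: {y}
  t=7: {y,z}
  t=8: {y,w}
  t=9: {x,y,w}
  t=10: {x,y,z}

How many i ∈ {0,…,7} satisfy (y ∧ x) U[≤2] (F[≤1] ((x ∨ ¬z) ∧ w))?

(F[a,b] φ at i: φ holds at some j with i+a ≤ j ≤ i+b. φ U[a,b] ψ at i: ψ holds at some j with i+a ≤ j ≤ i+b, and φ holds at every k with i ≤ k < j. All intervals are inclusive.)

Evaluate at each i in [0,7]:
  i=0: ✓ (rhs at j=0)
  i=1: ✗ (no rhs in [1,3])
  i=2: ✗ (no rhs in [2,4])
  i=3: ✗ (no rhs in [3,5])
  i=4: ✗ (no rhs in [4,6])
  i=5: ✗ (lhs fails at k=5 before rhs at j=7)
  i=6: ✗ (lhs fails at k=6 before rhs at j=7)
  i=7: ✓ (rhs at j=7)
Positions where it holds: {0, 7} → 2.

2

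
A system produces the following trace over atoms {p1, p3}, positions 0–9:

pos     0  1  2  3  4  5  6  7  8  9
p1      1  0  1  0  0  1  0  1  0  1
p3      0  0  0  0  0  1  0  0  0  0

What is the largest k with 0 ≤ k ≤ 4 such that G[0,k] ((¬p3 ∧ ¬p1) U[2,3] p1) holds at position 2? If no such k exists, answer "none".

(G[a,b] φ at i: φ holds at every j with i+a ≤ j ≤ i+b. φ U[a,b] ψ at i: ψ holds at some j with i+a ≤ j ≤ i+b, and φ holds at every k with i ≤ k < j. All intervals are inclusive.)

((¬p3 ∧ ¬p1) U[2,3] p1) must hold from j=2 onward; find where it first fails.
  j=2: fails → no k works.

none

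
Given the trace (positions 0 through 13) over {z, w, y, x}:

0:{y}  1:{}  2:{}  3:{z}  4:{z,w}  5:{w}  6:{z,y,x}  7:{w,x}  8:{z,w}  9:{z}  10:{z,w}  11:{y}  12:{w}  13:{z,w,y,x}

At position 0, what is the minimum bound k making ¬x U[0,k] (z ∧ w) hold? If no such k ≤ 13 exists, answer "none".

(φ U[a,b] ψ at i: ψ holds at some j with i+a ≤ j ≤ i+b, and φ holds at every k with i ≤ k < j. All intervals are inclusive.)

Need earliest j ≥ 0 with (z ∧ w), and ¬x at every k in [0,j-1].
  j=0: rhs fails.
  j=1: rhs fails.
  j=2: rhs fails.
  j=3: rhs fails.
  j=4: rhs holds; lhs holds on [0,3]. k = 4.

4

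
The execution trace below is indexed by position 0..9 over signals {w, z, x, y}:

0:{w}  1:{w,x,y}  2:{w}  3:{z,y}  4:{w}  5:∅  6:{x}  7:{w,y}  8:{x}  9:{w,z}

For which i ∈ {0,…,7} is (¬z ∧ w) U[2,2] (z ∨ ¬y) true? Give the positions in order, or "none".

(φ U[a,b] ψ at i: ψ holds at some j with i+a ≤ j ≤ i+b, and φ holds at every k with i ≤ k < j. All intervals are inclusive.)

Evaluate at each i in [0,7]:
  i=0: ✓ (rhs at j=2; lhs holds on [0,1])
  i=1: ✓ (rhs at j=3; lhs holds on [1,2])
  i=2: ✗ (lhs fails at k=3 before rhs at j=4)
  i=3: ✗ (lhs fails at k=3 before rhs at j=5)
  i=4: ✗ (lhs fails at k=5 before rhs at j=6)
  i=5: ✗ (no rhs in [7,7])
  i=6: ✗ (lhs fails at k=6 before rhs at j=8)
  i=7: ✗ (lhs fails at k=8 before rhs at j=9)

0, 1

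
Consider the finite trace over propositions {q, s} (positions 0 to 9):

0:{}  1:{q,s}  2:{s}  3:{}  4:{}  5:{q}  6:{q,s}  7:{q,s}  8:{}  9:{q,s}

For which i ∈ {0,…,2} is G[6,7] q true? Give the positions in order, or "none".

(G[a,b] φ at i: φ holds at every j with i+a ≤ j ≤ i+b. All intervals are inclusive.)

Evaluate at each i in [0,2]:
  i=0: ✓ (all of [6,7])
  i=1: ✗ (fails at j=8)
  i=2: ✗ (fails at j=8)

0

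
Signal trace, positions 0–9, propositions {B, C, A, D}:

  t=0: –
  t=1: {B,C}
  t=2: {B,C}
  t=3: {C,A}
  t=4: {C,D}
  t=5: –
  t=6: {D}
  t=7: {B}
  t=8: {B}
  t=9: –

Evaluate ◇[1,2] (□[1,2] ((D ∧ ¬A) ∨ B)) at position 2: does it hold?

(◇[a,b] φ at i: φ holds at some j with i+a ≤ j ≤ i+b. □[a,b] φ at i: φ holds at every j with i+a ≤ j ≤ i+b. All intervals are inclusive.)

Check □[1,2] ((D ∧ ¬A) ∨ B) at each j in [3,4]:
  j=3: fails at 5
  j=4: fails at 5
No position in the window satisfies it → formula fails.

Does not hold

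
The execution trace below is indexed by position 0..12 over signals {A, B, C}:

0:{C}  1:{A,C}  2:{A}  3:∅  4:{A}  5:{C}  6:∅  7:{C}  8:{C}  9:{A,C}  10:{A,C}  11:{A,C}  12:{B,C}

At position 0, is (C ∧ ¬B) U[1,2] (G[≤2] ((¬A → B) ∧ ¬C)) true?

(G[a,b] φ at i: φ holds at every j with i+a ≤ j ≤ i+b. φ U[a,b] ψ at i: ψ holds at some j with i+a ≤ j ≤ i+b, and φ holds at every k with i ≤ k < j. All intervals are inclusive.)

Need some j in [1,2] with G[≤2] ((¬A → B) ∧ ¬C), and (C ∧ ¬B) at every k in [0,j-1].
  j=1: G[≤2] ((¬A → B) ∧ ¬C) — fails at 1.
  j=2: G[≤2] ((¬A → B) ∧ ¬C) — fails at 3.
No j in the window works → until fails.

False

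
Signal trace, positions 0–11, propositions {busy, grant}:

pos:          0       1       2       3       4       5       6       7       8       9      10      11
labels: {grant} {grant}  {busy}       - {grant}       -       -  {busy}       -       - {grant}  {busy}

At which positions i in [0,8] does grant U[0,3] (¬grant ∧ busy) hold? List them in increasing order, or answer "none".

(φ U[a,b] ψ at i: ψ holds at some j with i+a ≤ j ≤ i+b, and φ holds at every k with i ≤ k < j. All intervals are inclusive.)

0, 1, 2, 7

Evaluate at each i in [0,8]:
  i=0: ✓ (rhs at j=2; lhs holds on [0,1])
  i=1: ✓ (rhs at j=2; lhs holds on [1,1])
  i=2: ✓ (rhs at j=2)
  i=3: ✗ (no rhs in [3,6])
  i=4: ✗ (lhs fails at k=5 before rhs at j=7)
  i=5: ✗ (lhs fails at k=5 before rhs at j=7)
  i=6: ✗ (lhs fails at k=6 before rhs at j=7)
  i=7: ✓ (rhs at j=7)
  i=8: ✗ (lhs fails at k=8 before rhs at j=11)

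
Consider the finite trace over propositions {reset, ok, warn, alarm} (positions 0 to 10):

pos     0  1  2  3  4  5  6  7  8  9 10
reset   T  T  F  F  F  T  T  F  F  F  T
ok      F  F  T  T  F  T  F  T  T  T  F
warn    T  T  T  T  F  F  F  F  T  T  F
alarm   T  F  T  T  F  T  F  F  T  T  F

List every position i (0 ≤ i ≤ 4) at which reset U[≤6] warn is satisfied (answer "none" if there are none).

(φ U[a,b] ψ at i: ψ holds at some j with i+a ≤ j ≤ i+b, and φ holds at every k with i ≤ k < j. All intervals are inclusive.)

0, 1, 2, 3

Evaluate at each i in [0,4]:
  i=0: ✓ (rhs at j=0)
  i=1: ✓ (rhs at j=1)
  i=2: ✓ (rhs at j=2)
  i=3: ✓ (rhs at j=3)
  i=4: ✗ (lhs fails at k=4 before rhs at j=8)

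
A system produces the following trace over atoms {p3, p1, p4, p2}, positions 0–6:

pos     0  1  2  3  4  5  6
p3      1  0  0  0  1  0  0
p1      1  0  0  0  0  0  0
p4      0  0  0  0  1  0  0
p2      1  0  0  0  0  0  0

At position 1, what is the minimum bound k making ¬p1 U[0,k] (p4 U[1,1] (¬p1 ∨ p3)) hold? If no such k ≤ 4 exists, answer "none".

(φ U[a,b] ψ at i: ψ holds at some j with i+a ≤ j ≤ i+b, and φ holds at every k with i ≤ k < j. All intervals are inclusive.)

3

Need earliest j ≥ 1 with (p4 U[1,1] (¬p1 ∨ p3)), and ¬p1 at every k in [1,j-1].
  j=1: rhs fails.
  j=2: rhs fails.
  j=3: rhs fails.
  j=4: rhs holds; lhs holds on [1,3]. k = 3.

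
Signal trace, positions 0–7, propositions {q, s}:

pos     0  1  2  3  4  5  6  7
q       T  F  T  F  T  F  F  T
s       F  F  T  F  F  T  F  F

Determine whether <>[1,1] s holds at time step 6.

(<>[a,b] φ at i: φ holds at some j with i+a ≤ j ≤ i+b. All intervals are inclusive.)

Check s at each j in [7,7]:
  j=7: false
No position in the window satisfies it → formula fails.

No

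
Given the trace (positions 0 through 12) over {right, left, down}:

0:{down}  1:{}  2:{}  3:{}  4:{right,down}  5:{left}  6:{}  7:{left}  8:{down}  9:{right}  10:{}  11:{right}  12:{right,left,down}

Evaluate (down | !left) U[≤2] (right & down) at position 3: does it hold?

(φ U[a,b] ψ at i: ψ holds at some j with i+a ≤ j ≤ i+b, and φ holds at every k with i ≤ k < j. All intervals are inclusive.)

Yes

Need some j in [3,5] with (right & down), and (down | !left) at every k in [3,j-1].
  j=3: (right & down) false.
  j=4: (right & down) holds; (down | !left) holds at every k in [3,3] → satisfied.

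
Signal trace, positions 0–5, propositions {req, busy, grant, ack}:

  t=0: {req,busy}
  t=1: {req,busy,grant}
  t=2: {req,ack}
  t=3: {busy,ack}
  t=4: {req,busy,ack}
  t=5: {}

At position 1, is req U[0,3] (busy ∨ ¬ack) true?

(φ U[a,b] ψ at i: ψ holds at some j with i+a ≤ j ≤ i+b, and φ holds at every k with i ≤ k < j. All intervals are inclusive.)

Need some j in [1,4] with (busy ∨ ¬ack), and req at every k in [1,j-1].
  j=1: (busy ∨ ¬ack) holds; no prefix to check → satisfied.

Holds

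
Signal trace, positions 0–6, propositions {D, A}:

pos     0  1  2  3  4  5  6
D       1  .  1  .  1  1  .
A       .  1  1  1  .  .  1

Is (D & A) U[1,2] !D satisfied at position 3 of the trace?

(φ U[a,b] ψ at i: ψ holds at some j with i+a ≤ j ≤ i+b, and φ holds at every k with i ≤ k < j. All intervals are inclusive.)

No

Need some j in [4,5] with !D, and (D & A) at every k in [3,j-1].
  j=4: !D false.
  j=5: !D false.
No j in the window works → until fails.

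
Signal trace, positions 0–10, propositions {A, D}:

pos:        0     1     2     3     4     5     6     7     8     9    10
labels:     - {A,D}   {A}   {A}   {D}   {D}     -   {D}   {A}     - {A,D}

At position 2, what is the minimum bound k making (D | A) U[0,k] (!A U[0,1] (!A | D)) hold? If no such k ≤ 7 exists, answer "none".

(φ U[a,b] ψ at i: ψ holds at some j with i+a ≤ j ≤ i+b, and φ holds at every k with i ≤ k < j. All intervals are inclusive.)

Need earliest j ≥ 2 with (!A U[0,1] (!A | D)), and (D | A) at every k in [2,j-1].
  j=2: rhs fails.
  j=3: rhs fails.
  j=4: rhs holds; lhs holds on [2,3]. k = 2.

2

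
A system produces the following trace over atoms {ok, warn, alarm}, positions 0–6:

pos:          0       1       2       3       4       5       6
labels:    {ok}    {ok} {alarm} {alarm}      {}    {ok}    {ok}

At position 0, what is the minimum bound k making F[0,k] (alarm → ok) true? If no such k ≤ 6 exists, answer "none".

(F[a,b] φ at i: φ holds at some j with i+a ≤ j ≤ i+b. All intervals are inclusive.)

0

Scan j = 0,1,… for (alarm → ok):
  j=0: holds
First hit at j=0, so smallest k = 0-0 = 0.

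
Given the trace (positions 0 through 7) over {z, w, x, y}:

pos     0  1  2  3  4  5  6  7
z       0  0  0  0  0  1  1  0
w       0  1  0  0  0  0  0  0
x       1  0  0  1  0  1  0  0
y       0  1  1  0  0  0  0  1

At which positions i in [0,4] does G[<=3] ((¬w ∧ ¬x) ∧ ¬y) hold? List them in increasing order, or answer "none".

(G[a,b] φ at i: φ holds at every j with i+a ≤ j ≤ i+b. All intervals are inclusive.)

Evaluate at each i in [0,4]:
  i=0: ✗ (fails at j=0)
  i=1: ✗ (fails at j=1)
  i=2: ✗ (fails at j=2)
  i=3: ✗ (fails at j=3)
  i=4: ✗ (fails at j=5)

none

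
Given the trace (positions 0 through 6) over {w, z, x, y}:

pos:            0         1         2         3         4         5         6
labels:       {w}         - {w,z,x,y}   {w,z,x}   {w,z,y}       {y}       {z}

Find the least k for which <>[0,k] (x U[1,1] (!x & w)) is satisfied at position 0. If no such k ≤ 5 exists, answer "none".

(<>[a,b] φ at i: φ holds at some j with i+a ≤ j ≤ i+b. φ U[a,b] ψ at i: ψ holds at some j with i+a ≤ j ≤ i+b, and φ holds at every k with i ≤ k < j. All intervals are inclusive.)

Scan j = 0,1,… for (x U[1,1] (!x & w)):
  j=0: fails
  j=1: fails
  j=2: fails
  j=3: holds
First hit at j=3, so smallest k = 3-0 = 3.

3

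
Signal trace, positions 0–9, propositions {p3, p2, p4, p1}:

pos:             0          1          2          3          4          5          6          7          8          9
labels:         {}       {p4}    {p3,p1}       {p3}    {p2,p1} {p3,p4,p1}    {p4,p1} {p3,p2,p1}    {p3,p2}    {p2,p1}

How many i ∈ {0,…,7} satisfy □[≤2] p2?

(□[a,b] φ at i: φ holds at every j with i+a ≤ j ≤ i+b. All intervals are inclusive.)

1

Evaluate at each i in [0,7]:
  i=0: ✗ (fails at j=0)
  i=1: ✗ (fails at j=1)
  i=2: ✗ (fails at j=2)
  i=3: ✗ (fails at j=3)
  i=4: ✗ (fails at j=5)
  i=5: ✗ (fails at j=5)
  i=6: ✗ (fails at j=6)
  i=7: ✓ (all of [7,9])
Positions where it holds: {7} → 1.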